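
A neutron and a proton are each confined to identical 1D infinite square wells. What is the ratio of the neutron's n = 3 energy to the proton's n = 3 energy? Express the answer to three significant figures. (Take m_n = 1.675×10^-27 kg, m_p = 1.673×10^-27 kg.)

E_n ∝ 1/m at fixed n and L, so the ratio is m_p/m_n = 1.673×10^-27/1.675×10^-27 = 0.999.

0.999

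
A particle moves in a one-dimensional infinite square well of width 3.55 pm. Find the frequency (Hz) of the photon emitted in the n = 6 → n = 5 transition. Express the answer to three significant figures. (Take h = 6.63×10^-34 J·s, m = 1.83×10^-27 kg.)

f = 3.95×10^16 Hz

E_1 = h²/(8mL²) = 2.382×10^-18 J and ΔE = (6² − 5²)E_1 = 2.620×10^-17 J.
f = ΔE/h = 2.620×10^-17/6.63×10^-34 = 3.95×10^16 Hz.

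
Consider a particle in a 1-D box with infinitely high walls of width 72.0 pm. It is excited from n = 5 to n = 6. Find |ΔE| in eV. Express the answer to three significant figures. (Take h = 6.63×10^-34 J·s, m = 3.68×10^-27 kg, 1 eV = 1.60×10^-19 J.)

|ΔE| = 0.198 eV

E_1 = h²/(8mL²) = 2.880×10^-21 J.
|ΔE| = |5² − 6²|·E_1 = 11·2.880×10^-21 J = 3.168×10^-20 J = 0.198 eV.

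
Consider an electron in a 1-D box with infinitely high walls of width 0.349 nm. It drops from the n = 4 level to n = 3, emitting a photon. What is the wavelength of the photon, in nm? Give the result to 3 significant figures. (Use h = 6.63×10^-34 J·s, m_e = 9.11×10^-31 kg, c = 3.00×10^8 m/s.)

E_1 = h²/(8m_eL²) = 4.952×10^-19 J, so ΔE = (4² − 3²)E_1 = 3.466×10^-18 J.
λ = hc/ΔE = (6.63×10^-34·3.00×10^8)/3.466×10^-18 = 5.74×10^-8 m = 57.4 nm.

λ = 57.4 nm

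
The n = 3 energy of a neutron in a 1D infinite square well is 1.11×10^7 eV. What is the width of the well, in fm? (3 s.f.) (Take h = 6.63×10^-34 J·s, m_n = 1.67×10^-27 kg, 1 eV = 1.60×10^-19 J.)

From E_n = n²h²/(8m_nL²), L = n·h/√(8m_nE_n).
E_3 = 1.11×10^7 eV = 1.776×10^-12 J, so L = 3·6.63×10^-34/√(8·1.67×10^-27·1.776×10^-12) = 1.29×10^-14 m = 12.9 fm.

L = 12.9 fm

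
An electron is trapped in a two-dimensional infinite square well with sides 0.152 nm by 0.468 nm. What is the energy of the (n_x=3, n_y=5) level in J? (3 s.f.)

E = 3.03×10^-17 J

For a 2D rectangular well E = (h²/8m_e)·Σ n_i²/L_i² = (6.626×10^-34)²/(8·9.109×10^-31) · [3²/(0.152 nm)² + 5²/(0.468 nm)²].
Evaluating gives E = 3.03×10^-17 J.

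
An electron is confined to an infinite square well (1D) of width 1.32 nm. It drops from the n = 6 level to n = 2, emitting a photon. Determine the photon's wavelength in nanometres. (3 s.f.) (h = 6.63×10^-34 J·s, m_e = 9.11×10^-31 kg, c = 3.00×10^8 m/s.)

λ = 180 nm

E_1 = h²/(8m_eL²) = 3.462×10^-20 J, so ΔE = (6² − 2²)E_1 = 1.108×10^-18 J.
λ = hc/ΔE = (6.63×10^-34·3.00×10^8)/1.108×10^-18 = 1.80×10^-7 m = 180 nm.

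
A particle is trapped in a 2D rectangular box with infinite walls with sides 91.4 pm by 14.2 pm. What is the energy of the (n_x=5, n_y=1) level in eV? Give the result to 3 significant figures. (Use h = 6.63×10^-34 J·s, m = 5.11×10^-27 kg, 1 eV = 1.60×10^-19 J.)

E = 0.534 eV

For a 2D rectangular well E = (h²/8m)·Σ n_i²/L_i² = (6.63×10^-34)²/(8·5.11×10^-27) · [5²/(91.4 pm)² + 1²/(14.2 pm)²].
Evaluating gives E = 8.550×10^-20 J = 0.534 eV.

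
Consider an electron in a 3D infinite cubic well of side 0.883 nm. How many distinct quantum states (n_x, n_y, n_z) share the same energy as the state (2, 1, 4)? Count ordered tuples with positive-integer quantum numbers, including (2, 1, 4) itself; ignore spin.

degeneracy = 6

The level has n_x² + n_y² + n_z² = 21. The ordered positive-integer solutions are (1, 2, 4), (1, 4, 2), (2, 1, 4), (2, 4, 1), (4, 1, 2), (4, 2, 1).
That gives 6 states.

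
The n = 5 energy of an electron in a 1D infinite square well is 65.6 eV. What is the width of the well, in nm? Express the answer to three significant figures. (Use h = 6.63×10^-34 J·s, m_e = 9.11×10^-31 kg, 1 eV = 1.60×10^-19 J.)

From E_n = n²h²/(8m_eL²), L = n·h/√(8m_eE_n).
E_5 = 65.6 eV = 1.050×10^-17 J, so L = 5·6.63×10^-34/√(8·9.11×10^-31·1.050×10^-17) = 3.79×10^-10 m = 0.379 nm.

L = 0.379 nm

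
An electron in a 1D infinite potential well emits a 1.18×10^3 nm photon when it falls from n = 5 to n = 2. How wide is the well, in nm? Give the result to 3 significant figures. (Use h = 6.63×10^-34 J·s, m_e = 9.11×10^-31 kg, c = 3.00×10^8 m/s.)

The photon carries ΔE = hc/λ = 6.63×10^-34·3.00×10^8/1.18×10^-6 m = 1.686×10^-19 J.
Since ΔE = (5² − 2²)E_1, E_1 = 8.029×10^-21 J, and L = h/√(8m_eE_1) = 2.74×10^-9 m = 2.74 nm.

L = 2.74 nm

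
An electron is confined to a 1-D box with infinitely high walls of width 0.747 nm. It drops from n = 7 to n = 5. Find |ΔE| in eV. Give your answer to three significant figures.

|ΔE| = 16.2 eV

E_1 = h²/(8m_eL²) = 1.080×10^-19 J.
|ΔE| = |7² − 5²|·E_1 = 24·1.080×10^-19 J = 2.592×10^-18 J = 16.2 eV.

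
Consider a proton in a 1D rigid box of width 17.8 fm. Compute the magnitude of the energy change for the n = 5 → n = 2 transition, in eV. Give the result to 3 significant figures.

E_1 = h²/(8m_pL²) = 1.035×10^-13 J.
|ΔE| = |5² − 2²|·E_1 = 21·1.035×10^-13 J = 2.173×10^-12 J = 1.36×10^7 eV.

|ΔE| = 1.36×10^7 eV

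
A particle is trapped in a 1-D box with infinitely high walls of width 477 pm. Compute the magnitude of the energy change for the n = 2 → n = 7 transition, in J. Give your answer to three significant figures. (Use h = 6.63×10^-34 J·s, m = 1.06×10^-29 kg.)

|ΔE| = 1.03×10^-18 J

E_1 = h²/(8mL²) = 2.278×10^-20 J.
|ΔE| = |2² − 7²|·E_1 = 45·2.278×10^-20 J = 1.03×10^-18 J.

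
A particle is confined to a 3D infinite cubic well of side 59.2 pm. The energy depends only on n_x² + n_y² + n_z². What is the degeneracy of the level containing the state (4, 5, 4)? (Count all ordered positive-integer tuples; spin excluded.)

degeneracy = 6

The level has n_x² + n_y² + n_z² = 57. The ordered positive-integer solutions are (2, 2, 7), (2, 7, 2), (4, 4, 5), (4, 5, 4), (5, 4, 4), (7, 2, 2).
That gives 6 states.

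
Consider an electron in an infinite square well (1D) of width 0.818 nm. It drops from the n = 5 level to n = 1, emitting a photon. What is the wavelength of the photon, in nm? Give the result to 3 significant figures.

E_1 = h²/(8m_eL²) = 9.004×10^-20 J, so ΔE = (5² − 1²)E_1 = 2.161×10^-18 J.
λ = hc/ΔE = (6.626×10^-34·2.998×10^8)/2.161×10^-18 = 9.19×10^-8 m = 91.9 nm.

λ = 91.9 nm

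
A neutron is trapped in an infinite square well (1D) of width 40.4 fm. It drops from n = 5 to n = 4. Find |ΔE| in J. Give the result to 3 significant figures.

|ΔE| = 1.81×10^-13 J

E_1 = h²/(8m_nL²) = 2.007×10^-14 J.
|ΔE| = |5² − 4²|·E_1 = 9·2.007×10^-14 J = 1.81×10^-13 J.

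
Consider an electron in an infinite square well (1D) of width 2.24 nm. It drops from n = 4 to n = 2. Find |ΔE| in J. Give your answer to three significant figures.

|ΔE| = 1.44×10^-19 J

E_1 = h²/(8m_eL²) = 1.201×10^-20 J.
|ΔE| = |4² − 2²|·E_1 = 12·1.201×10^-20 J = 1.44×10^-19 J.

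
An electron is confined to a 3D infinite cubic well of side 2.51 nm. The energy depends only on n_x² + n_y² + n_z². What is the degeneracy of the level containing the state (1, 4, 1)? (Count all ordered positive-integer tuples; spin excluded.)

The level has n_x² + n_y² + n_z² = 18. The ordered positive-integer solutions are (1, 1, 4), (1, 4, 1), (4, 1, 1).
That gives 3 states.

degeneracy = 3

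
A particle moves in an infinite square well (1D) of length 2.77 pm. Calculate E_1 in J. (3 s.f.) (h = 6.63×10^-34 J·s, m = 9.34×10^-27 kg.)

For an infinite well E_n = n²h²/(8mL²), so E_1 = h²/(8mL²) = (6.63×10^-34)²/(8·9.34×10^-27·(2.77×10^-12 m)²) = 7.667×10^-19 J.

E_1 = 7.67×10^-19 J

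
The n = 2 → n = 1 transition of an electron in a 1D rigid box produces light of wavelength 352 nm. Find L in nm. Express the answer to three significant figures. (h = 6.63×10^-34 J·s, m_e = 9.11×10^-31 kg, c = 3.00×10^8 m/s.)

L = 0.566 nm

The photon carries ΔE = hc/λ = 6.63×10^-34·3.00×10^8/3.52×10^-7 m = 5.651×10^-19 J.
Since ΔE = (2² − 1²)E_1, E_1 = 1.884×10^-19 J, and L = h/√(8m_eE_1) = 5.66×10^-10 m = 0.566 nm.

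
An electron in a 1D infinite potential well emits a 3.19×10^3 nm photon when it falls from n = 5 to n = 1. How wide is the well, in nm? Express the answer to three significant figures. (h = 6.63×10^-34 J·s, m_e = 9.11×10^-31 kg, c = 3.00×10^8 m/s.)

The photon carries ΔE = hc/λ = 6.63×10^-34·3.00×10^8/3.19×10^-6 m = 6.235×10^-20 J.
Since ΔE = (5² − 1²)E_1, E_1 = 2.598×10^-21 J, and L = h/√(8m_eE_1) = 4.82×10^-9 m = 4.82 nm.

L = 4.82 nm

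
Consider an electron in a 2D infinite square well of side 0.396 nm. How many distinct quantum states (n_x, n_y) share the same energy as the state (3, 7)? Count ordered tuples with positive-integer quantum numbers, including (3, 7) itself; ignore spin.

The level has n_x² + n_y² = 58. The ordered positive-integer solutions are (3, 7), (7, 3).
That gives 2 states.

degeneracy = 2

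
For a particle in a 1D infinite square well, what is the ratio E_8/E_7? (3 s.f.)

1.31

E_n ∝ n², so E_8/E_7 = 8²/7² = 64/49 = 1.31.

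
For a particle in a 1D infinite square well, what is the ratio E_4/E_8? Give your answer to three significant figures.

0.250

E_n ∝ n², so E_4/E_8 = 4²/8² = 16/64 = 0.250.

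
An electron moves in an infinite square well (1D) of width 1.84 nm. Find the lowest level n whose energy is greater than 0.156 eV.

E_1 = h²/(8m_eL²) = 1.780×10^-20 J = 0.1111 eV.
Need n² > 0.156/0.1111 = 1.404, i.e. n > 1.185.
The smallest integer satisfying this is n = 2.

n = 2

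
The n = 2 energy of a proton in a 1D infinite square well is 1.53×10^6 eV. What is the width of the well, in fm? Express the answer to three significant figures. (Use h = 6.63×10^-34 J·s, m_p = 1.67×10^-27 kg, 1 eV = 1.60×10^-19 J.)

L = 23.2 fm

From E_n = n²h²/(8m_pL²), L = n·h/√(8m_pE_n).
E_2 = 1.53×10^6 eV = 2.448×10^-13 J, so L = 2·6.63×10^-34/√(8·1.67×10^-27·2.448×10^-13) = 2.32×10^-14 m = 23.2 fm.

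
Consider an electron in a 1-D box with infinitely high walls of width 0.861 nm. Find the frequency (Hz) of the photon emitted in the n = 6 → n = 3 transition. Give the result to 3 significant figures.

E_1 = h²/(8m_eL²) = 8.127×10^-20 J and ΔE = (6² − 3²)E_1 = 2.194×10^-18 J.
f = ΔE/h = 2.194×10^-18/6.626×10^-34 = 3.31×10^15 Hz.

f = 3.31×10^15 Hz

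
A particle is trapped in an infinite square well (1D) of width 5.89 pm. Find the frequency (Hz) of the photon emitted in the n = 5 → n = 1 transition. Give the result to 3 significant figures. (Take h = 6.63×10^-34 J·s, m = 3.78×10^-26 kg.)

f = 1.52×10^15 Hz

E_1 = h²/(8mL²) = 4.190×10^-20 J and ΔE = (5² − 1²)E_1 = 1.006×10^-18 J.
f = ΔE/h = 1.006×10^-18/6.63×10^-34 = 1.52×10^15 Hz.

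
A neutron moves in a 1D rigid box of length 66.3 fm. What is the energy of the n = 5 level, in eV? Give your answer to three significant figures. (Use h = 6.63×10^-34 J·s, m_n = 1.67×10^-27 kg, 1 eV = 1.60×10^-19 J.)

For an infinite well E_n = n²h²/(8m_nL²), so E_1 = h²/(8m_nL²) = (6.63×10^-34)²/(8·1.67×10^-27·(6.63×10^-14 m)²) = 7.485×10^-15 J.
Then E_5 = 5²·E_1 = 25·7.485×10^-15 J = 1.871×10^-13 J.
Converting, E_5 = 1.871×10^-13 J / (1.60×10^-19 J/eV) = 1.17×10^6 eV.

E_5 = 1.17×10^6 eV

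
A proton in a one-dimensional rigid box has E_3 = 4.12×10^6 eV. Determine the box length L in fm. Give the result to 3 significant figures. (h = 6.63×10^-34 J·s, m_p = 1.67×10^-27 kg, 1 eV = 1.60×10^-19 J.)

From E_n = n²h²/(8m_pL²), L = n·h/√(8m_pE_n).
E_3 = 4.12×10^6 eV = 6.592×10^-13 J, so L = 3·6.63×10^-34/√(8·1.67×10^-27·6.592×10^-13) = 2.12×10^-14 m = 21.2 fm.

L = 21.2 fm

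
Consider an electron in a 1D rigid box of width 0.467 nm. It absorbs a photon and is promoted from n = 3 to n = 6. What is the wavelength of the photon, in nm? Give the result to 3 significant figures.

λ = 26.6 nm

E_1 = h²/(8m_eL²) = 2.763×10^-19 J, so ΔE = (6² − 3²)E_1 = 7.460×10^-18 J.
λ = hc/ΔE = (6.626×10^-34·2.998×10^8)/7.460×10^-18 = 2.66×10^-8 m = 26.6 nm.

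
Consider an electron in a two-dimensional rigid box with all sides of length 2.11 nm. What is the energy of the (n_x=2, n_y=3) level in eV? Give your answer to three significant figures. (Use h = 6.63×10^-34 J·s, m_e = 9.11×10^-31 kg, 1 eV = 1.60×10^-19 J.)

For a 2D rectangular well E = (h²/8m_e)·Σ n_i²/L_i² = (6.63×10^-34)²/(8·9.11×10^-31) · [2²/(2.11 nm)² + 3²/(2.11 nm)²].
Evaluating gives E = 1.761×10^-19 J = 1.10 eV.

E = 1.10 eV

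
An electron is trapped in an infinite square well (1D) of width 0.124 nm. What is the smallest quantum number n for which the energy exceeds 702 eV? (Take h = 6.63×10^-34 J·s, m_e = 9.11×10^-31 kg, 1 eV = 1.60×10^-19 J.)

E_1 = h²/(8m_eL²) = 3.923×10^-18 J = 24.52 eV.
Need n² > 702/24.52 = 28.63, i.e. n > 5.351.
The smallest integer satisfying this is n = 6.

n = 6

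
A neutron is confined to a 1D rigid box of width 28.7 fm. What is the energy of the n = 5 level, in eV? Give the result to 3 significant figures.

For an infinite well E_n = n²h²/(8m_nL²), so E_1 = h²/(8m_nL²) = (6.626×10^-34)²/(8·1.675×10^-27·(2.87×10^-14 m)²) = 3.978×10^-14 J.
Then E_5 = 5²·E_1 = 25·3.978×10^-14 J = 9.945×10^-13 J.
Converting, E_5 = 9.945×10^-13 J / (1.602×10^-19 J/eV) = 6.21×10^6 eV.

E_5 = 6.21×10^6 eV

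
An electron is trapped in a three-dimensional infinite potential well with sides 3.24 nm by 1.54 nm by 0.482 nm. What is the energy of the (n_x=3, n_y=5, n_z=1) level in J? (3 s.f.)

E = 9.46×10^-19 J

For a 3D rectangular well E = (h²/8m_e)·Σ n_i²/L_i² = (6.626×10^-34)²/(8·9.109×10^-31) · [3²/(3.24 nm)² + 5²/(1.54 nm)² + 1²/(0.482 nm)²].
Evaluating gives E = 9.46×10^-19 J.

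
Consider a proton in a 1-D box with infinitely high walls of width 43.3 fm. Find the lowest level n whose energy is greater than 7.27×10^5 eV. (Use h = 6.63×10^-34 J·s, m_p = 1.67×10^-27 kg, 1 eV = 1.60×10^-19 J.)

E_1 = h²/(8m_pL²) = 1.755×10^-14 J = 1.097×10^5 eV.
Need n² > 7.27×10^5/1.097×10^5 = 6.627, i.e. n > 2.574.
The smallest integer satisfying this is n = 3.

n = 3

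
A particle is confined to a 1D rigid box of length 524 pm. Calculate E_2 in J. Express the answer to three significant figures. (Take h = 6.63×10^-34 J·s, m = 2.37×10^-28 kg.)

E_2 = 3.38×10^-21 J

For an infinite well E_n = n²h²/(8mL²), so E_1 = h²/(8mL²) = (6.63×10^-34)²/(8·2.37×10^-28·(5.24×10^-10 m)²) = 8.444×10^-22 J.
Then E_2 = 2²·E_1 = 4·8.444×10^-22 J = 3.38×10^-21 J.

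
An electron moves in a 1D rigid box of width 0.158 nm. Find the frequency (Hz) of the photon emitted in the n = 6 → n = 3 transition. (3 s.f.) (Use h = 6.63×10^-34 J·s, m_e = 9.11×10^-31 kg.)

f = 9.84×10^16 Hz

E_1 = h²/(8m_eL²) = 2.416×10^-18 J and ΔE = (6² − 3²)E_1 = 6.523×10^-17 J.
f = ΔE/h = 6.523×10^-17/6.63×10^-34 = 9.84×10^16 Hz.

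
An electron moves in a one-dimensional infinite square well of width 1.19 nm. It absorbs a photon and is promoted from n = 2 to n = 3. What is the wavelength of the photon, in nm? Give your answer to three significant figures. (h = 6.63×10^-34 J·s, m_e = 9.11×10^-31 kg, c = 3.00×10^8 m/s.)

λ = 934 nm

E_1 = h²/(8m_eL²) = 4.259×10^-20 J, so ΔE = (3² − 2²)E_1 = 2.129×10^-19 J.
λ = hc/ΔE = (6.63×10^-34·3.00×10^8)/2.129×10^-19 = 9.34×10^-7 m = 934 nm.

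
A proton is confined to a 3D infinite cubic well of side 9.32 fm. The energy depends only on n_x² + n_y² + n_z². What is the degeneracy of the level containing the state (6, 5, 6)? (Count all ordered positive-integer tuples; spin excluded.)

The level has n_x² + n_y² + n_z² = 97. The ordered positive-integer solutions are (5, 6, 6), (6, 5, 6), (6, 6, 5).
That gives 3 states.

degeneracy = 3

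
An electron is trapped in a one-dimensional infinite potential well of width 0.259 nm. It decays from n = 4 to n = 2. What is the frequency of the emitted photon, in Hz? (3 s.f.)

E_1 = h²/(8m_eL²) = 8.981×10^-19 J and ΔE = (4² − 2²)E_1 = 1.078×10^-17 J.
f = ΔE/h = 1.078×10^-17/6.626×10^-34 = 1.63×10^16 Hz.

f = 1.63×10^16 Hz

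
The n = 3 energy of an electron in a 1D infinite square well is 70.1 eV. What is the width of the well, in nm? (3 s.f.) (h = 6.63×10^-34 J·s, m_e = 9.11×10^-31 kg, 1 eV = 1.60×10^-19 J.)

L = 0.220 nm

From E_n = n²h²/(8m_eL²), L = n·h/√(8m_eE_n).
E_3 = 70.1 eV = 1.122×10^-17 J, so L = 3·6.63×10^-34/√(8·9.11×10^-31·1.122×10^-17) = 2.20×10^-10 m = 0.220 nm.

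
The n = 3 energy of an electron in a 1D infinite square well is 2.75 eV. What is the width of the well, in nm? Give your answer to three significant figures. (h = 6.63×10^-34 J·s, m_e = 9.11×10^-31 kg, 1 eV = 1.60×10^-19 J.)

L = 1.11 nm

From E_n = n²h²/(8m_eL²), L = n·h/√(8m_eE_n).
E_3 = 2.75 eV = 4.400×10^-19 J, so L = 3·6.63×10^-34/√(8·9.11×10^-31·4.400×10^-19) = 1.11×10^-9 m = 1.11 nm.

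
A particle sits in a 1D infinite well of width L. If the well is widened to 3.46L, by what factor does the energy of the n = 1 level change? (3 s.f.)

E_n ∝ 1/L², so the energy scales by 1/3.46² = 0.0835.

0.0835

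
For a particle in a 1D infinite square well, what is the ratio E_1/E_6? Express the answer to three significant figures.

E_n ∝ n², so E_1/E_6 = 1²/6² = 1/36 = 0.0278.

0.0278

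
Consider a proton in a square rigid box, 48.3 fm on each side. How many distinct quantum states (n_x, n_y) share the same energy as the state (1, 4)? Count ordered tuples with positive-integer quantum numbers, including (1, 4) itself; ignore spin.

degeneracy = 2

The level has n_x² + n_y² = 17. The ordered positive-integer solutions are (1, 4), (4, 1).
That gives 2 states.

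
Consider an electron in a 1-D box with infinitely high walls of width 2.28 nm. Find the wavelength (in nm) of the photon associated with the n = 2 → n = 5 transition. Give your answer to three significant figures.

λ = 816 nm

E_1 = h²/(8m_eL²) = 1.159×10^-20 J, so ΔE = (5² − 2²)E_1 = 2.434×10^-19 J.
λ = hc/ΔE = (6.626×10^-34·2.998×10^8)/2.434×10^-19 = 8.16×10^-7 m = 816 nm.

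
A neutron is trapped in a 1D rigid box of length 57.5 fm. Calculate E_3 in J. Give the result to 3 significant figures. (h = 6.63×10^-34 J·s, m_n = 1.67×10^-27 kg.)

E_3 = 8.96×10^-14 J

For an infinite well E_n = n²h²/(8m_nL²), so E_1 = h²/(8m_nL²) = (6.63×10^-34)²/(8·1.67×10^-27·(5.75×10^-14 m)²) = 9.951×10^-15 J.
Then E_3 = 3²·E_1 = 9·9.951×10^-15 J = 8.96×10^-14 J.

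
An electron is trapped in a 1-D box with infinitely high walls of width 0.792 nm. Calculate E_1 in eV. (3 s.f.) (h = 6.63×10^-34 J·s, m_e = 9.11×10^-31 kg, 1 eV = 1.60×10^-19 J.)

E_1 = 0.601 eV

For an infinite well E_n = n²h²/(8m_eL²), so E_1 = h²/(8m_eL²) = (6.63×10^-34)²/(8·9.11×10^-31·(7.92×10^-10 m)²) = 9.615×10^-20 J.
Converting, E_1 = 9.615×10^-20 J / (1.60×10^-19 J/eV) = 0.601 eV.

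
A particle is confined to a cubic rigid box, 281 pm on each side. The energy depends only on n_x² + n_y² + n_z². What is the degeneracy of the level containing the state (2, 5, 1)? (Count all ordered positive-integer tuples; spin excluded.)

degeneracy = 6

The level has n_x² + n_y² + n_z² = 30. The ordered positive-integer solutions are (1, 2, 5), (1, 5, 2), (2, 1, 5), (2, 5, 1), (5, 1, 2), (5, 2, 1).
That gives 6 states.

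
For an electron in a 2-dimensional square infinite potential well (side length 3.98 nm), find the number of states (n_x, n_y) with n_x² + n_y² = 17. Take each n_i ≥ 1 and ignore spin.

degeneracy = 2

The level has n_x² + n_y² = 17. The ordered positive-integer solutions are (1, 4), (4, 1).
That gives 2 states.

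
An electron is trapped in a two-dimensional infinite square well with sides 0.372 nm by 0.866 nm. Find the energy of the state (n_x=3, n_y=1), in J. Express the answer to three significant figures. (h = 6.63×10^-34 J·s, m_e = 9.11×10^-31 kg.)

For a 2D rectangular well E = (h²/8m_e)·Σ n_i²/L_i² = (6.63×10^-34)²/(8·9.11×10^-31) · [3²/(0.372 nm)² + 1²/(0.866 nm)²].
Evaluating gives E = 4.00×10^-18 J.

E = 4.00×10^-18 J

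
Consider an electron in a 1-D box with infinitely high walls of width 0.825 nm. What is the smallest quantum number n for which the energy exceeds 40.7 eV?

E_1 = h²/(8m_eL²) = 8.852×10^-20 J = 0.5526 eV.
Need n² > 40.7/0.5526 = 73.65, i.e. n > 8.582.
The smallest integer satisfying this is n = 9.

n = 9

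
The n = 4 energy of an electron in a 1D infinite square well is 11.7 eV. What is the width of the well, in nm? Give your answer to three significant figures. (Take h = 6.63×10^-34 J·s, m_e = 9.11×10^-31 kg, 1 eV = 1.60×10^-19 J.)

From E_n = n²h²/(8m_eL²), L = n·h/√(8m_eE_n).
E_4 = 11.7 eV = 1.872×10^-18 J, so L = 4·6.63×10^-34/√(8·9.11×10^-31·1.872×10^-18) = 7.18×10^-10 m = 0.718 nm.

L = 0.718 nm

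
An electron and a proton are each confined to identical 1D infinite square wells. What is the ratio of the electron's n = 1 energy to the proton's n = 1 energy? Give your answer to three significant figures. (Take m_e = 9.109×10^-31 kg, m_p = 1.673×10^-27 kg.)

E_n ∝ 1/m at fixed n and L, so the ratio is m_p/m_e = 1.673×10^-27/9.109×10^-31 = 1.84×10^3.

1.84×10^3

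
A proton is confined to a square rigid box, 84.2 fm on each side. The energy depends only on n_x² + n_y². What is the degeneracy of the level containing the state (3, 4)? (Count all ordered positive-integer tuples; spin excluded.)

degeneracy = 2

The level has n_x² + n_y² = 25. The ordered positive-integer solutions are (3, 4), (4, 3).
That gives 2 states.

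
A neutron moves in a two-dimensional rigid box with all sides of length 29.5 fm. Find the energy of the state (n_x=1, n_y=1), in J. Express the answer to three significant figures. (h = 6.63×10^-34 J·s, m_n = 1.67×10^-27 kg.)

E = 7.56×10^-14 J

For a 2D rectangular well E = (h²/8m_n)·Σ n_i²/L_i² = (6.63×10^-34)²/(8·1.67×10^-27) · [1²/(29.5 fm)² + 1²/(29.5 fm)²].
Evaluating gives E = 7.56×10^-14 J.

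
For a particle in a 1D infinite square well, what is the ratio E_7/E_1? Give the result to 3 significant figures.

49.0

E_n ∝ n², so E_7/E_1 = 7²/1² = 49/1 = 49.0.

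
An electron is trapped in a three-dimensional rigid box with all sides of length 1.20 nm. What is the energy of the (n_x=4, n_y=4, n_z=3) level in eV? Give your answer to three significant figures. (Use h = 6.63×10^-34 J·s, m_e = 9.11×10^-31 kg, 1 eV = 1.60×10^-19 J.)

For a 3D rectangular well E = (h²/8m_e)·Σ n_i²/L_i² = (6.63×10^-34)²/(8·9.11×10^-31) · [4²/(1.20 nm)² + 4²/(1.20 nm)² + 3²/(1.20 nm)²].
Evaluating gives E = 1.717×10^-18 J = 10.7 eV.

E = 10.7 eV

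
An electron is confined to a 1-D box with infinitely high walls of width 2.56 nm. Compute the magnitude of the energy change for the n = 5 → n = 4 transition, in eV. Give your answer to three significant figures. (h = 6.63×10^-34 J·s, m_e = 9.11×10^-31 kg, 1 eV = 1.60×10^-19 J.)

E_1 = h²/(8m_eL²) = 9.203×10^-21 J.
|ΔE| = |5² − 4²|·E_1 = 9·9.203×10^-21 J = 8.283×10^-20 J = 0.518 eV.

|ΔE| = 0.518 eV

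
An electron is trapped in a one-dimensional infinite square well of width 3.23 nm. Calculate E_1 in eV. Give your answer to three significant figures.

E_1 = 0.0360 eV

For an infinite well E_n = n²h²/(8m_eL²), so E_1 = h²/(8m_eL²) = (6.626×10^-34)²/(8·9.109×10^-31·(3.23×10^-9 m)²) = 5.775×10^-21 J.
Converting, E_1 = 5.775×10^-21 J / (1.602×10^-19 J/eV) = 0.0360 eV.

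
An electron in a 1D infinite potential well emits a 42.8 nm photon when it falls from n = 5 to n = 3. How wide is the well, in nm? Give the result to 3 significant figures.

The photon carries ΔE = hc/λ = 6.626×10^-34·2.998×10^8/4.28×10^-8 m = 4.641×10^-18 J.
Since ΔE = (5² − 3²)E_1, E_1 = 2.901×10^-19 J, and L = h/√(8m_eE_1) = 4.56×10^-10 m = 0.456 nm.

L = 0.456 nm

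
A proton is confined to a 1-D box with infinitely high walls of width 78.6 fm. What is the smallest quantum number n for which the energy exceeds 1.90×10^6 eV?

E_1 = h²/(8m_pL²) = 5.310×10^-15 J = 3.315×10^4 eV.
Need n² > 1.90×10^6/3.315×10^4 = 57.32, i.e. n > 7.571.
The smallest integer satisfying this is n = 8.

n = 8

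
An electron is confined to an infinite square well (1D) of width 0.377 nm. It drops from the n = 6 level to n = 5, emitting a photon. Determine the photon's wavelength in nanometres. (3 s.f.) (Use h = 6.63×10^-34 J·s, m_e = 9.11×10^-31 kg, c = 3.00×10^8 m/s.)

E_1 = h²/(8m_eL²) = 4.244×10^-19 J, so ΔE = (6² − 5²)E_1 = 4.668×10^-18 J.
λ = hc/ΔE = (6.63×10^-34·3.00×10^8)/4.668×10^-18 = 4.26×10^-8 m = 42.6 nm.

λ = 42.6 nm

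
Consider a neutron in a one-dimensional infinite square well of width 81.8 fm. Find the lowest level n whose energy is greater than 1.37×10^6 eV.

E_1 = h²/(8m_nL²) = 4.897×10^-15 J = 3.057×10^4 eV.
Need n² > 1.37×10^6/3.057×10^4 = 44.82, i.e. n > 6.695.
The smallest integer satisfying this is n = 7.

n = 7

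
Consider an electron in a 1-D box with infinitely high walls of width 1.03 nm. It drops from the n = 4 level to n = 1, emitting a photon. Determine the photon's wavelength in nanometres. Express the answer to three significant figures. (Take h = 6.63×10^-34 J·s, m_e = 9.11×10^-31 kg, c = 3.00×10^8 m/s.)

λ = 233 nm

E_1 = h²/(8m_eL²) = 5.685×10^-20 J, so ΔE = (4² − 1²)E_1 = 8.527×10^-19 J.
λ = hc/ΔE = (6.63×10^-34·3.00×10^8)/8.527×10^-19 = 2.33×10^-7 m = 233 nm.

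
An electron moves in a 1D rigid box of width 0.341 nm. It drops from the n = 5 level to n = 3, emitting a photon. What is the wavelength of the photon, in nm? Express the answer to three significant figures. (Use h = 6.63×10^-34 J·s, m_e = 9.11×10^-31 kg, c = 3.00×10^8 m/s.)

λ = 24.0 nm

E_1 = h²/(8m_eL²) = 5.187×10^-19 J, so ΔE = (5² − 3²)E_1 = 8.299×10^-18 J.
λ = hc/ΔE = (6.63×10^-34·3.00×10^8)/8.299×10^-18 = 2.40×10^-8 m = 24.0 nm.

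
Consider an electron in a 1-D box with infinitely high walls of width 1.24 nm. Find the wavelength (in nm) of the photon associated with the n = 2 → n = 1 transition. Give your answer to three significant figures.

E_1 = h²/(8m_eL²) = 3.918×10^-20 J, so ΔE = (2² − 1²)E_1 = 1.175×10^-19 J.
λ = hc/ΔE = (6.626×10^-34·2.998×10^8)/1.175×10^-19 = 1.69×10^-6 m = 1.69×10^3 nm.

λ = 1.69×10^3 nm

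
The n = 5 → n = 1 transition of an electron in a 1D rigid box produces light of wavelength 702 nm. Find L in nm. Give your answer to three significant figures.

L = 2.26 nm

The photon carries ΔE = hc/λ = 6.626×10^-34·2.998×10^8/7.02×10^-7 m = 2.830×10^-19 J.
Since ΔE = (5² − 1²)E_1, E_1 = 1.179×10^-20 J, and L = h/√(8m_eE_1) = 2.26×10^-9 m = 2.26 nm.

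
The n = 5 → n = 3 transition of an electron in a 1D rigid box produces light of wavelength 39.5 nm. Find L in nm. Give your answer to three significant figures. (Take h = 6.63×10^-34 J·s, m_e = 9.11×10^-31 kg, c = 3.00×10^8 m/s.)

L = 0.438 nm

The photon carries ΔE = hc/λ = 6.63×10^-34·3.00×10^8/3.95×10^-8 m = 5.035×10^-18 J.
Since ΔE = (5² − 3²)E_1, E_1 = 3.147×10^-19 J, and L = h/√(8m_eE_1) = 4.38×10^-10 m = 0.438 nm.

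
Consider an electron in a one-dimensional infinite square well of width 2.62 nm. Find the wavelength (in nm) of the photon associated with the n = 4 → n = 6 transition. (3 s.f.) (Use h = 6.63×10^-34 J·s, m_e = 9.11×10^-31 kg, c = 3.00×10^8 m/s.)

E_1 = h²/(8m_eL²) = 8.787×10^-21 J, so ΔE = (6² − 4²)E_1 = 1.757×10^-19 J.
λ = hc/ΔE = (6.63×10^-34·3.00×10^8)/1.757×10^-19 = 1.13×10^-6 m = 1.13×10^3 nm.

λ = 1.13×10^3 nm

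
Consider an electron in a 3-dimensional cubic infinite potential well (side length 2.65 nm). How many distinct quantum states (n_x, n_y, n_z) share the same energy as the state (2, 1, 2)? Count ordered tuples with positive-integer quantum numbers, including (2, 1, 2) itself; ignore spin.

degeneracy = 3

The level has n_x² + n_y² + n_z² = 9. The ordered positive-integer solutions are (1, 2, 2), (2, 1, 2), (2, 2, 1).
That gives 3 states.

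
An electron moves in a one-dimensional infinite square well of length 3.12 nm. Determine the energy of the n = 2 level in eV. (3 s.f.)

For an infinite well E_n = n²h²/(8m_eL²), so E_1 = h²/(8m_eL²) = (6.626×10^-34)²/(8·9.109×10^-31·(3.12×10^-9 m)²) = 6.189×10^-21 J.
Then E_2 = 2²·E_1 = 4·6.189×10^-21 J = 2.476×10^-20 J.
Converting, E_2 = 2.476×10^-20 J / (1.602×10^-19 J/eV) = 0.155 eV.

E_2 = 0.155 eV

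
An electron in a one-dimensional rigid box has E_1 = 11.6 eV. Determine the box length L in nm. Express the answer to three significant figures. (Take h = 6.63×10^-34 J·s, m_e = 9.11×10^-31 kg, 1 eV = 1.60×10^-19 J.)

From E_n = n²h²/(8m_eL²), L = n·h/√(8m_eE_n).
E_1 = 11.6 eV = 1.856×10^-18 J, so L = 1·6.63×10^-34/√(8·9.11×10^-31·1.856×10^-18) = 1.80×10^-10 m = 0.180 nm.

L = 0.180 nm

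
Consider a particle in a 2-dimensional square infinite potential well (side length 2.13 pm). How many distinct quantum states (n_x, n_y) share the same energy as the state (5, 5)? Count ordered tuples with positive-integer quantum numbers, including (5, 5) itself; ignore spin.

degeneracy = 3

The level has n_x² + n_y² = 50. The ordered positive-integer solutions are (1, 7), (5, 5), (7, 1).
That gives 3 states.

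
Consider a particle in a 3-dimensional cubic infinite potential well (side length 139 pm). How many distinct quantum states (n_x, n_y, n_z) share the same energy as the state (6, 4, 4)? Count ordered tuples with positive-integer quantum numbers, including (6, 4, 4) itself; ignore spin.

The level has n_x² + n_y² + n_z² = 68. The ordered positive-integer solutions are (4, 4, 6), (4, 6, 4), (6, 4, 4).
That gives 3 states.

degeneracy = 3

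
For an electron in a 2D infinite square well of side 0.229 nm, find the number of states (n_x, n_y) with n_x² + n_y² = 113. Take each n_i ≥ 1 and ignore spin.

degeneracy = 2

The level has n_x² + n_y² = 113. The ordered positive-integer solutions are (7, 8), (8, 7).
That gives 2 states.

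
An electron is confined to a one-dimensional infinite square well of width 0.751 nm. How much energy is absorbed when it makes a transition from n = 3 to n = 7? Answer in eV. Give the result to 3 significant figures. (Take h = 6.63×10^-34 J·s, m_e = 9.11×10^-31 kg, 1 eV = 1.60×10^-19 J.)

|ΔE| = 26.7 eV

E_1 = h²/(8m_eL²) = 1.069×10^-19 J.
|ΔE| = |3² − 7²|·E_1 = 40·1.069×10^-19 J = 4.276×10^-18 J = 26.7 eV.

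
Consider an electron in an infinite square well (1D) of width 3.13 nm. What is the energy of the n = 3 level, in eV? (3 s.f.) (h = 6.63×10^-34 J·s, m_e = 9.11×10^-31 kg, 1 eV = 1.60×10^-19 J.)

For an infinite well E_n = n²h²/(8m_eL²), so E_1 = h²/(8m_eL²) = (6.63×10^-34)²/(8·9.11×10^-31·(3.13×10^-9 m)²) = 6.156×10^-21 J.
Then E_3 = 3²·E_1 = 9·6.156×10^-21 J = 5.540×10^-20 J.
Converting, E_3 = 5.540×10^-20 J / (1.60×10^-19 J/eV) = 0.346 eV.

E_3 = 0.346 eV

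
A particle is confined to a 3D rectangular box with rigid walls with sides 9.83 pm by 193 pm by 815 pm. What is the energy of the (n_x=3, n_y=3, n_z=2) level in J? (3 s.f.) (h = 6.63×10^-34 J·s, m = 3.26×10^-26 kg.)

For a 3D rectangular well E = (h²/8m)·Σ n_i²/L_i² = (6.63×10^-34)²/(8·3.26×10^-26) · [3²/(9.83 pm)² + 3²/(193 pm)² + 2²/(815 pm)²].
Evaluating gives E = 1.57×10^-19 J.

E = 1.57×10^-19 J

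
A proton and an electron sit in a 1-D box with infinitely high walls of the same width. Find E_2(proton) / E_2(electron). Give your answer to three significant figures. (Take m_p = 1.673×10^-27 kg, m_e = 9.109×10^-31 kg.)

5.44×10^-4

E_n ∝ 1/m at fixed n and L, so the ratio is m_e/m_p = 9.109×10^-31/1.673×10^-27 = 5.44×10^-4.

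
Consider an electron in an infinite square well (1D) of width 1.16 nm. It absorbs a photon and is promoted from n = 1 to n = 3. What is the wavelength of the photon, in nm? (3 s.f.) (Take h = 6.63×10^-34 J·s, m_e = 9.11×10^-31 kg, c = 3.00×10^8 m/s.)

λ = 555 nm

E_1 = h²/(8m_eL²) = 4.482×10^-20 J, so ΔE = (3² − 1²)E_1 = 3.586×10^-19 J.
λ = hc/ΔE = (6.63×10^-34·3.00×10^8)/3.586×10^-19 = 5.55×10^-7 m = 555 nm.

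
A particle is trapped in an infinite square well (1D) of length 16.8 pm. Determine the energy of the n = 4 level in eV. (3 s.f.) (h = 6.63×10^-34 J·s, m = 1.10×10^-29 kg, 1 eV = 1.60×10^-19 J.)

For an infinite well E_n = n²h²/(8mL²), so E_1 = h²/(8mL²) = (6.63×10^-34)²/(8·1.10×10^-29·(1.68×10^-11 m)²) = 1.770×10^-17 J.
Then E_4 = 4²·E_1 = 16·1.770×10^-17 J = 2.832×10^-16 J.
Converting, E_4 = 2.832×10^-16 J / (1.60×10^-19 J/eV) = 1.77×10^3 eV.

E_4 = 1.77×10^3 eV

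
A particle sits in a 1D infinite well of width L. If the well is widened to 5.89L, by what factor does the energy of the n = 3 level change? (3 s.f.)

0.0288

E_n ∝ 1/L², so the energy scales by 1/5.89² = 0.0288.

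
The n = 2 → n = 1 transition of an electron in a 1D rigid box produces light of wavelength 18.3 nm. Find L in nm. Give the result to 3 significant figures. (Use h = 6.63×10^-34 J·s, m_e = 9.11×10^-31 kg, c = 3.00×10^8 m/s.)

The photon carries ΔE = hc/λ = 6.63×10^-34·3.00×10^8/1.83×10^-8 m = 1.087×10^-17 J.
Since ΔE = (2² − 1²)E_1, E_1 = 3.623×10^-18 J, and L = h/√(8m_eE_1) = 1.29×10^-10 m = 0.129 nm.

L = 0.129 nm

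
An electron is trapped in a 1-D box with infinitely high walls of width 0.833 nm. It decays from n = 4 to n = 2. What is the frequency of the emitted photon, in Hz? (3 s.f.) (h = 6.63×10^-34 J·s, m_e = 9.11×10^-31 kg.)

f = 1.57×10^15 Hz

E_1 = h²/(8m_eL²) = 8.692×10^-20 J and ΔE = (4² − 2²)E_1 = 1.043×10^-18 J.
f = ΔE/h = 1.043×10^-18/6.63×10^-34 = 1.57×10^15 Hz.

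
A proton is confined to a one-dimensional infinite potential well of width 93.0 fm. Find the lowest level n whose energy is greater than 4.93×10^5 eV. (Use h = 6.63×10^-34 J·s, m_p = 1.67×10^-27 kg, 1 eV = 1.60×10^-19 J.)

E_1 = h²/(8m_pL²) = 3.804×10^-15 J = 2.378×10^4 eV.
Need n² > 4.93×10^5/2.378×10^4 = 20.73, i.e. n > 4.553.
The smallest integer satisfying this is n = 5.

n = 5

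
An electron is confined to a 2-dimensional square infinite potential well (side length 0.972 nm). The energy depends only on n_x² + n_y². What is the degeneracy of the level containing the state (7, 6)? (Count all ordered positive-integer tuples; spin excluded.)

The level has n_x² + n_y² = 85. The ordered positive-integer solutions are (2, 9), (6, 7), (7, 6), (9, 2).
That gives 4 states.

degeneracy = 4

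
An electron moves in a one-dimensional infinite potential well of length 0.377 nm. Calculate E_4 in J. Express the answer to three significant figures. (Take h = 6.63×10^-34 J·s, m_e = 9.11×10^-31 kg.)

For an infinite well E_n = n²h²/(8m_eL²), so E_1 = h²/(8m_eL²) = (6.63×10^-34)²/(8·9.11×10^-31·(3.77×10^-10 m)²) = 4.244×10^-19 J.
Then E_4 = 4²·E_1 = 16·4.244×10^-19 J = 6.79×10^-18 J.

E_4 = 6.79×10^-18 J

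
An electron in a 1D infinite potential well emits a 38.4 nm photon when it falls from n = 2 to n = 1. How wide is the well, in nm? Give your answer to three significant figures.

L = 0.187 nm

The photon carries ΔE = hc/λ = 6.626×10^-34·2.998×10^8/3.84×10^-8 m = 5.173×10^-18 J.
Since ΔE = (2² − 1²)E_1, E_1 = 1.724×10^-18 J, and L = h/√(8m_eE_1) = 1.87×10^-10 m = 0.187 nm.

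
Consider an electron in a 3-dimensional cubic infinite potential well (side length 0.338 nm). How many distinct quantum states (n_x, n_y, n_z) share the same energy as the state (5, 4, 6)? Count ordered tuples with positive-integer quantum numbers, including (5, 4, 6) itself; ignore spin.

The level has n_x² + n_y² + n_z² = 77. The ordered positive-integer solutions are (2, 3, 8), (2, 8, 3), (3, 2, 8), (3, 8, 2), (4, 5, 6), (4, 6, 5), (5, 4, 6), (5, 6, 4), (6, 4, 5), (6, 5, 4), (8, 2, 3), (8, 3, 2).
That gives 12 states.

degeneracy = 12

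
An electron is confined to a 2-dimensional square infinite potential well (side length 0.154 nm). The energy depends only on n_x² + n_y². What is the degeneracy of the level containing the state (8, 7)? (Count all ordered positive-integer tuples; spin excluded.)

The level has n_x² + n_y² = 113. The ordered positive-integer solutions are (7, 8), (8, 7).
That gives 2 states.

degeneracy = 2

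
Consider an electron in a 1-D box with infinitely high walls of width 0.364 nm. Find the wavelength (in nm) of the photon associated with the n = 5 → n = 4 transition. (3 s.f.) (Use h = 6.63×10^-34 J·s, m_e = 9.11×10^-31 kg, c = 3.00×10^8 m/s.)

E_1 = h²/(8m_eL²) = 4.552×10^-19 J, so ΔE = (5² − 4²)E_1 = 4.097×10^-18 J.
λ = hc/ΔE = (6.63×10^-34·3.00×10^8)/4.097×10^-18 = 4.85×10^-8 m = 48.5 nm.

λ = 48.5 nm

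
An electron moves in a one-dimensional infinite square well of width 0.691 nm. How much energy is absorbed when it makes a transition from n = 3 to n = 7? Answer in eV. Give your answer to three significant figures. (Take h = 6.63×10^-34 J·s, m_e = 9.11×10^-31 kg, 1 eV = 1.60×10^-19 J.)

E_1 = h²/(8m_eL²) = 1.263×10^-19 J.
|ΔE| = |3² − 7²|·E_1 = 40·1.263×10^-19 J = 5.052×10^-18 J = 31.6 eV.

|ΔE| = 31.6 eV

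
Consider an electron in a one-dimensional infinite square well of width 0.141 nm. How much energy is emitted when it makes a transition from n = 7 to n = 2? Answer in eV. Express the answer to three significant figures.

|ΔE| = 851 eV

E_1 = h²/(8m_eL²) = 3.030×10^-18 J.
|ΔE| = |7² − 2²|·E_1 = 45·3.030×10^-18 J = 1.364×10^-16 J = 851 eV.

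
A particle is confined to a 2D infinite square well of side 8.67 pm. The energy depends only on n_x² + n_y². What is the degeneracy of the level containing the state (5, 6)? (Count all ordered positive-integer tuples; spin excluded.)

degeneracy = 2

The level has n_x² + n_y² = 61. The ordered positive-integer solutions are (5, 6), (6, 5).
That gives 2 states.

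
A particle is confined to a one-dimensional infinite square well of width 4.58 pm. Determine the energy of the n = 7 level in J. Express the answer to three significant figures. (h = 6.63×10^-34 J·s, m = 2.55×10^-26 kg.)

For an infinite well E_n = n²h²/(8mL²), so E_1 = h²/(8mL²) = (6.63×10^-34)²/(8·2.55×10^-26·(4.58×10^-12 m)²) = 1.027×10^-19 J.
Then E_7 = 7²·E_1 = 49·1.027×10^-19 J = 5.03×10^-18 J.

E_7 = 5.03×10^-18 J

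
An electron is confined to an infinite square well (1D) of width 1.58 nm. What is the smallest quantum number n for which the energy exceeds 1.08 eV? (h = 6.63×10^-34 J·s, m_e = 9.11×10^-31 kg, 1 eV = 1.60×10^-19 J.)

E_1 = h²/(8m_eL²) = 2.416×10^-20 J = 0.1510 eV.
Need n² > 1.08/0.1510 = 7.152, i.e. n > 2.674.
The smallest integer satisfying this is n = 3.

n = 3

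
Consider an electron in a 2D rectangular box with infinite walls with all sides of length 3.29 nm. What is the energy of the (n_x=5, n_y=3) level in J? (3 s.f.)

For a 2D rectangular well E = (h²/8m_e)·Σ n_i²/L_i² = (6.626×10^-34)²/(8·9.109×10^-31) · [5²/(3.29 nm)² + 3²/(3.29 nm)²].
Evaluating gives E = 1.89×10^-19 J.

E = 1.89×10^-19 J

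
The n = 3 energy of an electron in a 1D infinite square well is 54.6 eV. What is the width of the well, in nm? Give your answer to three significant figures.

From E_n = n²h²/(8m_eL²), L = n·h/√(8m_eE_n).
E_3 = 54.6 eV = 8.747×10^-18 J, so L = 3·6.626×10^-34/√(8·9.109×10^-31·8.747×10^-18) = 2.49×10^-10 m = 0.249 nm.

L = 0.249 nm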